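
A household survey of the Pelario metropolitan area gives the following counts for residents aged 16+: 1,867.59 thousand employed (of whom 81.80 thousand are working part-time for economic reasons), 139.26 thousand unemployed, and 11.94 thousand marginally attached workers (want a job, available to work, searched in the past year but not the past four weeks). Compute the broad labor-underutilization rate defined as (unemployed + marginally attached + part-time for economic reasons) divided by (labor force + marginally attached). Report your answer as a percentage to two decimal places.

Labor force = 1,867.59 + 139.26 = 2,006.85 thousand.
Numerator = 139.26 + 11.94 + 81.80 = 233.00 thousand.
Denominator = 2,006.85 + 11.94 = 2,018.79 thousand.
Broad rate = 233.00 / 2,018.79 = 11.54%.

Broad underutilization rate ≈ 11.54%.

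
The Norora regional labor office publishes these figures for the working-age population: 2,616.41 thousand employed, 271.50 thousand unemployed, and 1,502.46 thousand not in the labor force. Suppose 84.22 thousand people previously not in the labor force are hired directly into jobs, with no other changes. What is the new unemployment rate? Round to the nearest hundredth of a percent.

Initially, labor force = 2,616.41 + 271.50 = 2,887.91 thousand, so u = 271.50/2,887.91 = 9.40%.
After the change, employed and labor force both rise by 84.22; unemployed unchanged → E = 2,700.63, U = 271.50, labor force = 2,972.13 thousand.
New unemployment rate = 271.50 / 2,972.13 = 9.13%.

New unemployment rate ≈ 9.13%.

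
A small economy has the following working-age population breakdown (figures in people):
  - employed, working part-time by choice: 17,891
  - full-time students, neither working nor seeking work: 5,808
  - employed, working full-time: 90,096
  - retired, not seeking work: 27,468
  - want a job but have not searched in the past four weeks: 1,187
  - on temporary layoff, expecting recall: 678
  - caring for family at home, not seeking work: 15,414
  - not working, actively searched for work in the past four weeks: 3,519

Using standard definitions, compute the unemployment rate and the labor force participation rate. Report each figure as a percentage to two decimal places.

Unemployment rate ≈ 3.74%; labor force participation rate ≈ 69.22%.

Employed = 17,891 + 90,096 = 107,987.
Unemployed = 678 + 3,519 = 4,197 (jobless and actively searching, or on temporary layoff).
Labor force = 107,987 + 4,197 = 112,184.
Not in labor force = 5,808 + 27,468 + 1,187 + 15,414 = 49,877 (those not working and not actively searching are outside the labor force — including those who want a job but have given up searching).
Civilian working-age population = 112,184 + 49,877 = 162,061.
Unemployment rate = 4,197 / 112,184 = 3.74%.
Labor force participation rate = 112,184 / 162,061 = 69.22%.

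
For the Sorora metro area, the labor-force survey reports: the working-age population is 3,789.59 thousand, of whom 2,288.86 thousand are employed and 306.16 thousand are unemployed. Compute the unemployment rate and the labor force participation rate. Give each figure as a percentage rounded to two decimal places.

Unemployment rate ≈ 11.80%; labor force participation rate ≈ 68.48%.

Labor force = employed + unemployed = 2,288.86 + 306.16 = 2,595.02 thousand.
Unemployment rate = 306.16 / 2,595.02 = 11.80%.
Labor force participation rate = 2,595.02 / 3,789.59 = 68.48%.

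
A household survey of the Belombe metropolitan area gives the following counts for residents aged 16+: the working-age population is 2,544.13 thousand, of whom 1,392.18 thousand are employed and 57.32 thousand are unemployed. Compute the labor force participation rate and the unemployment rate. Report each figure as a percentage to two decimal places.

Labor force participation rate ≈ 56.97%; unemployment rate ≈ 3.95%.

Labor force = employed + unemployed = 1,392.18 + 57.32 = 1,449.50 thousand.
Unemployment rate = 57.32 / 1,449.50 = 3.95%.
Labor force participation rate = 1,449.50 / 2,544.13 = 56.97%.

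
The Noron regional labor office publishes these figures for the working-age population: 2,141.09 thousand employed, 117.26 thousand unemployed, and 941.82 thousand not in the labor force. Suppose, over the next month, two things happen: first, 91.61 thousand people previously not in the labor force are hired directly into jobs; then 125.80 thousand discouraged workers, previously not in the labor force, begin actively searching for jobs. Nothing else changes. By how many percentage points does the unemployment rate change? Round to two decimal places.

The unemployment rate changes by +4.63 percentage points.

Initially, labor force = 2,141.09 + 117.26 = 2,258.35 thousand, so u = 117.26/2,258.35 = 5.19%.
After the first change, employed and labor force both rise by 91.61; unemployed unchanged → E = 2,232.70, U = 117.26, labor force = 2,349.96 thousand.
After the second change, unemployed and labor force both rise by 125.80 → E = 2,232.70, U = 243.06, labor force = 2,475.76 thousand.
New unemployment rate = 243.06 / 2,475.76 = 9.82%.
Change = 9.82% − 5.19% = +4.63 percentage points.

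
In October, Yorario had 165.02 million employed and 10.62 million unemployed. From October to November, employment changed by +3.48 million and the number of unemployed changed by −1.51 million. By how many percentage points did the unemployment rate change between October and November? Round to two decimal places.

The unemployment rate changed by −0.92 percentage points.

October: labor force = 165.02 + 10.62 = 175.64; u = 10.62/175.64 = 6.05%.
November: labor force = 168.50 + 9.11 = 177.61; u = 9.11/177.61 = 5.13%.
Change = 5.13% − 6.05% = −0.92 pp.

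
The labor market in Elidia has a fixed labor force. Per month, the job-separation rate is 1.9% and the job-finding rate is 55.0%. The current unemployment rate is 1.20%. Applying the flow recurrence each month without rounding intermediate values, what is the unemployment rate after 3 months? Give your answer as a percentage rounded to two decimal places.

Unemployment rate after three months ≈ 3.17%.

With a fixed labor force, u_{t+1} = u_t + s·(1−u_t) − f·u_t = u_t·(1−s−f) + s.
Here 1−s−f = 0.431 and s = 0.019.
u_1 = 0.012000 × 0.431 + 0.019 = 0.024172.
u_2 = 0.024172 × 0.431 + 0.019 = 0.029418.
u_3 = 0.029418 × 0.431 + 0.019 = 0.031679.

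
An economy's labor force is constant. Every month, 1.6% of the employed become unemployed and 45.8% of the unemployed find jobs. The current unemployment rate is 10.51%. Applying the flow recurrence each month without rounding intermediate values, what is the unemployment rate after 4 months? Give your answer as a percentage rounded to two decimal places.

Unemployment rate after four months ≈ 3.92%.

With a fixed labor force, u_{t+1} = u_t + s·(1−u_t) − f·u_t = u_t·(1−s−f) + s.
Here 1−s−f = 0.526 and s = 0.016.
u_1 = 0.105100 × 0.526 + 0.016 = 0.071283.
u_2 = 0.071283 × 0.526 + 0.016 = 0.053495.
u_3 = 0.053495 × 0.526 + 0.016 = 0.044138.
u_4 = 0.044138 × 0.526 + 0.016 = 0.039217.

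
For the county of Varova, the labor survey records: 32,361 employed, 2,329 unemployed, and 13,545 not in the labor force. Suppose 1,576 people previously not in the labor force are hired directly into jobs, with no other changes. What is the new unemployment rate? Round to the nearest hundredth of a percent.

New unemployment rate ≈ 6.42%.

Initially, labor force = 32,361 + 2,329 = 34,690, so u = 2,329/34,690 = 6.71%.
After the change, employed and labor force both rise by 1,576; unemployed unchanged → E = 33,937, U = 2,329, labor force = 36,266.
New unemployment rate = 2,329 / 36,266 = 6.42%.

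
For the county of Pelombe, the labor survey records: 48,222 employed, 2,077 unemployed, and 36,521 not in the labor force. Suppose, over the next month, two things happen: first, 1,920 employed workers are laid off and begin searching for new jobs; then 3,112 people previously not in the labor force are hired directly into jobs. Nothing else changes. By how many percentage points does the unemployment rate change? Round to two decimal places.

The unemployment rate changes by +3.35 percentage points.

Initially, labor force = 48,222 + 2,077 = 50,299, so u = 2,077/50,299 = 4.13%.
After the first change, employed falls and unemployed rises by 1,920; labor force unchanged → E = 46,302, U = 3,997, labor force = 50,299.
After the second change, employed and labor force both rise by 3,112; unemployed unchanged → E = 49,414, U = 3,997, labor force = 53,411.
New unemployment rate = 3,997 / 53,411 = 7.48%.
Change = 7.48% − 4.13% = +3.35 percentage points.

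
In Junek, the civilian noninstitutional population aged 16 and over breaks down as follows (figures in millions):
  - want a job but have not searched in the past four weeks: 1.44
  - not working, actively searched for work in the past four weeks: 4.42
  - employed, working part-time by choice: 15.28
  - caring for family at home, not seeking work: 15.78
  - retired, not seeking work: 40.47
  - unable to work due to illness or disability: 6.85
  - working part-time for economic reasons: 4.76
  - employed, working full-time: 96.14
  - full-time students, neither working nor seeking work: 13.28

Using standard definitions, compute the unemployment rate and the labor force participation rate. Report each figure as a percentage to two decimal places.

Employed = 15.28 + 4.76 + 96.14 = 116.18 million (anyone who worked, including part-time for economic reasons, counts as employed).
Unemployed = 4.42 million.
Labor force = 116.18 + 4.42 = 120.60 million.
Not in labor force = 1.44 + 15.78 + 40.47 + 6.85 + 13.28 = 77.82 million (those not working and not actively searching are outside the labor force — including those who want a job but have given up searching).
Civilian working-age population = 120.60 + 77.82 = 198.42 million.
Unemployment rate = 4.42 / 120.60 = 3.67%.
Labor force participation rate = 120.60 / 198.42 = 60.78%.

Unemployment rate ≈ 3.67%; labor force participation rate ≈ 60.78%.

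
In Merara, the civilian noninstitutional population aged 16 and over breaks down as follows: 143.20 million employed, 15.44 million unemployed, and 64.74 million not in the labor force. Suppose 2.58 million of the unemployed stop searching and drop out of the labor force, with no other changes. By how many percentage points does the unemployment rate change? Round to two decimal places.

Initially, labor force = 143.20 + 15.44 = 158.64 million, so u = 15.44/158.64 = 9.73%.
After the change, unemployed and labor force both fall by 2.58 → E = 143.20, U = 12.86, labor force = 156.06 million.
New unemployment rate = 12.86 / 156.06 = 8.24%.
Change = 8.24% − 9.73% = −1.49 percentage points.

The unemployment rate changes by −1.49 percentage points.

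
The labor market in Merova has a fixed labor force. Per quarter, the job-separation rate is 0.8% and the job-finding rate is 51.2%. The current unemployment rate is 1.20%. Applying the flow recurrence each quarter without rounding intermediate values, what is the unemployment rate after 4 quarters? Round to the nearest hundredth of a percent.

Unemployment rate after four quarters ≈ 1.52%.

With a fixed labor force, u_{t+1} = u_t + s·(1−u_t) − f·u_t = u_t·(1−s−f) + s.
Here 1−s−f = 0.480 and s = 0.008.
u_1 = 0.012000 × 0.480 + 0.008 = 0.013760.
u_2 = 0.013760 × 0.480 + 0.008 = 0.014605.
u_3 = 0.014605 × 0.480 + 0.008 = 0.015010.
u_4 = 0.015010 × 0.480 + 0.008 = 0.015205.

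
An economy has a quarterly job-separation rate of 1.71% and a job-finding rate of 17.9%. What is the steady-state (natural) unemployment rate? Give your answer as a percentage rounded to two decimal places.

Steady-state unemployment rate ≈ 8.72%.

At steady state the flows balance: s·E = f·U, so U/(E+U) = s/(s+f).
u* = 1.71 / (1.71 + 17.9) = 1.71 / 19.61 = 8.72%.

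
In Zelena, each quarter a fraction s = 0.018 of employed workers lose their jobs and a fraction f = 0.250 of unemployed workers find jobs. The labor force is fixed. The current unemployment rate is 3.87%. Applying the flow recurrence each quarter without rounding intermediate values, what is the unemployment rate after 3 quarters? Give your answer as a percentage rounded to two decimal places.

With a fixed labor force, u_{t+1} = u_t + s·(1−u_t) − f·u_t = u_t·(1−s−f) + s.
Here 1−s−f = 0.732 and s = 0.018.
u_1 = 0.038700 × 0.732 + 0.018 = 0.046328.
u_2 = 0.046328 × 0.732 + 0.018 = 0.051912.
u_3 = 0.051912 × 0.732 + 0.018 = 0.056000.

Unemployment rate after three quarters ≈ 5.60%.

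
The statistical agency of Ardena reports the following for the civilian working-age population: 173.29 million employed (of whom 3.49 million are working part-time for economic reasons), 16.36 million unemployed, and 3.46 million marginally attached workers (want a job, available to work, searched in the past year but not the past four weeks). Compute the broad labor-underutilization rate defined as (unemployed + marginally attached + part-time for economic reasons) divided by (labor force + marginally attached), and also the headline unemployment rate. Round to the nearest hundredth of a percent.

Labor force = 173.29 + 16.36 = 189.65 million.
Numerator = 16.36 + 3.46 + 3.49 = 23.31 million.
Denominator = 189.65 + 3.46 = 193.11 million.
Broad rate = 23.31 / 193.11 = 12.07%.
Headline unemployment rate = 16.36 / 189.65 = 8.63%.

Broad underutilization rate ≈ 12.07%; headline unemployment rate ≈ 8.63%.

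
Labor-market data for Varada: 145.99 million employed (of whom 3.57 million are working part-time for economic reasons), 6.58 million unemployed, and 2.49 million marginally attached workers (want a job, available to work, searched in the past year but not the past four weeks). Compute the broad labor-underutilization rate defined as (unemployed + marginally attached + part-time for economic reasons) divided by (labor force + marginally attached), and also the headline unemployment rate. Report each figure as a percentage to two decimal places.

Labor force = 145.99 + 6.58 = 152.57 million.
Numerator = 6.58 + 2.49 + 3.57 = 12.64 million.
Denominator = 152.57 + 2.49 = 155.06 million.
Broad rate = 12.64 / 155.06 = 8.15%.
Headline unemployment rate = 6.58 / 152.57 = 4.31%.

Broad underutilization rate ≈ 8.15%; headline unemployment rate ≈ 4.31%.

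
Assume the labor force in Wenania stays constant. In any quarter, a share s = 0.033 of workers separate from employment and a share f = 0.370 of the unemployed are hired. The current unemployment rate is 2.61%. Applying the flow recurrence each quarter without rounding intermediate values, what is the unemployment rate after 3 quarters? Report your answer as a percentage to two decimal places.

Unemployment rate after three quarters ≈ 7.00%.

With a fixed labor force, u_{t+1} = u_t + s·(1−u_t) − f·u_t = u_t·(1−s−f) + s.
Here 1−s−f = 0.597 and s = 0.033.
u_1 = 0.026100 × 0.597 + 0.033 = 0.048582.
u_2 = 0.048582 × 0.597 + 0.033 = 0.062003.
u_3 = 0.062003 × 0.597 + 0.033 = 0.070016.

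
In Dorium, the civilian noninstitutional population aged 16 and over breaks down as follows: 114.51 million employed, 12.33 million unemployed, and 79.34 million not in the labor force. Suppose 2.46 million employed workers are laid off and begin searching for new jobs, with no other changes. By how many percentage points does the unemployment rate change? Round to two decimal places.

The unemployment rate changes by +1.94 percentage points.

Initially, labor force = 114.51 + 12.33 = 126.84 million, so u = 12.33/126.84 = 9.72%.
After the change, employed falls and unemployed rises by 2.46; labor force unchanged → E = 112.05, U = 14.79, labor force = 126.84 million.
New unemployment rate = 14.79 / 126.84 = 11.66%.
Change = 11.66% − 9.72% = +1.94 percentage points.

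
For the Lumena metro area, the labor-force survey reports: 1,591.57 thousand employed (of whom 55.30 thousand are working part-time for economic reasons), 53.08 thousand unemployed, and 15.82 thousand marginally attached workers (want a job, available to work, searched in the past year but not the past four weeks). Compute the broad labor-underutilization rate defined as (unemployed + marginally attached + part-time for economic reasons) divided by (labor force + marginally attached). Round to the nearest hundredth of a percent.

Broad underutilization rate ≈ 7.48%.

Labor force = 1,591.57 + 53.08 = 1,644.65 thousand.
Numerator = 53.08 + 15.82 + 55.30 = 124.20 thousand.
Denominator = 1,644.65 + 15.82 = 1,660.47 thousand.
Broad rate = 124.20 / 1,660.47 = 7.48%.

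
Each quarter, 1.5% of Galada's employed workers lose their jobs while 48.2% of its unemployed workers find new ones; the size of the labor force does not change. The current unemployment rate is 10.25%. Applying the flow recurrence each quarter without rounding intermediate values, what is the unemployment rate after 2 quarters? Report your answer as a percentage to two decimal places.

With a fixed labor force, u_{t+1} = u_t + s·(1−u_t) − f·u_t = u_t·(1−s−f) + s.
Here 1−s−f = 0.503 and s = 0.015.
u_1 = 0.102500 × 0.503 + 0.015 = 0.066557.
u_2 = 0.066557 × 0.503 + 0.015 = 0.048478.

Unemployment rate after two quarters ≈ 4.85%.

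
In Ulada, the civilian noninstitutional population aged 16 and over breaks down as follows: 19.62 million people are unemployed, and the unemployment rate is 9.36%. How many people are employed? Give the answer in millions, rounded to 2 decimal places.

About 190.00 million are employed.

Labor force = U / u = 19.62 / 0.0936 ≈ 209.62 million.
Employed = labor force − unemployed = 209.62 − 19.62 = 190.00 million.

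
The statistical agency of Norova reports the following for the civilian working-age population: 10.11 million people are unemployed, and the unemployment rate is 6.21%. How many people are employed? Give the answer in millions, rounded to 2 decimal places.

About 152.69 million are employed.

Labor force = U / u = 10.11 / 0.0621 ≈ 162.80 million.
Employed = labor force − unemployed = 162.80 − 10.11 = 152.69 million.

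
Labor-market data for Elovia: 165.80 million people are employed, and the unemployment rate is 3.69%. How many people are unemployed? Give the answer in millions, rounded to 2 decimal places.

Let U be the number unemployed. The labor force is E + U, and U/(E+U) = 0.0369.
So U = 0.0369 × 165.80 / (1 − 0.0369) = 6.1180 / 0.9631 ≈ 6.35 million.

About 6.35 million are unemployed.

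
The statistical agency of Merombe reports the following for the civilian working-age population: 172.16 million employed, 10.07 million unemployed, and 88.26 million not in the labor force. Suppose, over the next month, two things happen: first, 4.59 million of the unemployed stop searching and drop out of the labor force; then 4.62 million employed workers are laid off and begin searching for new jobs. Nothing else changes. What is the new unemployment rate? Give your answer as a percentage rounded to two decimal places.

New unemployment rate ≈ 5.69%.

Initially, labor force = 172.16 + 10.07 = 182.23 million, so u = 10.07/182.23 = 5.53%.
After the first change, unemployed and labor force both fall by 4.59 → E = 172.16, U = 5.48, labor force = 177.64 million.
After the second change, employed falls and unemployed rises by 4.62; labor force unchanged → E = 167.54, U = 10.10, labor force = 177.64 million.
New unemployment rate = 10.10 / 177.64 = 5.69%.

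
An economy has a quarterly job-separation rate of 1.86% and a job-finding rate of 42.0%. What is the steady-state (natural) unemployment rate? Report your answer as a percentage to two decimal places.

Steady-state unemployment rate ≈ 4.24%.

At steady state the flows balance: s·E = f·U, so U/(E+U) = s/(s+f).
u* = 1.86 / (1.86 + 42.0) = 1.86 / 43.86 = 4.24%.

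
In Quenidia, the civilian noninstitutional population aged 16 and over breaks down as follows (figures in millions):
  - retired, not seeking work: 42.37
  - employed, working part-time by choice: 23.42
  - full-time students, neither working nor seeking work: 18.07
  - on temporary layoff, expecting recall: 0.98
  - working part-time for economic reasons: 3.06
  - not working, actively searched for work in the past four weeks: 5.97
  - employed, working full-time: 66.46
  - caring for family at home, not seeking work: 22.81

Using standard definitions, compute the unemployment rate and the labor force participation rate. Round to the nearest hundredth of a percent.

Unemployment rate ≈ 6.96%; labor force participation rate ≈ 54.54%.

Employed = 23.42 + 3.06 + 66.46 = 92.94 million (anyone who worked, including part-time for economic reasons, counts as employed).
Unemployed = 0.98 + 5.97 = 6.95 million (jobless and actively searching, or on temporary layoff).
Labor force = 92.94 + 6.95 = 99.89 million.
Not in labor force = 42.37 + 18.07 + 22.81 = 83.25 million (those not working and not actively searching are outside the labor force).
Civilian working-age population = 99.89 + 83.25 = 183.14 million.
Unemployment rate = 6.95 / 99.89 = 6.96%.
Labor force participation rate = 99.89 / 183.14 = 54.54%.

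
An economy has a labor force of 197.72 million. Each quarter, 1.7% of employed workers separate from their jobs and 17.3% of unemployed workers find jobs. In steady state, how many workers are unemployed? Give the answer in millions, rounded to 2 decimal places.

About 17.69 million are unemployed in steady state.

Steady-state unemployment rate u* = s/(s+f) = 1.7/(1.7+17.3) = 0.089474.
Unemployed = u* × labor force = 0.089474 × 197.72 ≈ 17.69 million.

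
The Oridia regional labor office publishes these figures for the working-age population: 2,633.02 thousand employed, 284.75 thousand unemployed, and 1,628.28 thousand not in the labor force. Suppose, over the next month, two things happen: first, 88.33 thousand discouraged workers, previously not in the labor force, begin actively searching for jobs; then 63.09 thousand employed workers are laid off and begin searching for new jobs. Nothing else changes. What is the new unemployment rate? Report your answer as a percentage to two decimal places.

Initially, labor force = 2,633.02 + 284.75 = 2,917.77 thousand, so u = 284.75/2,917.77 = 9.76%.
After the first change, unemployed and labor force both rise by 88.33 → E = 2,633.02, U = 373.08, labor force = 3,006.10 thousand.
After the second change, employed falls and unemployed rises by 63.09; labor force unchanged → E = 2,569.93, U = 436.17, labor force = 3,006.10 thousand.
New unemployment rate = 436.17 / 3,006.10 = 14.51%.

New unemployment rate ≈ 14.51%.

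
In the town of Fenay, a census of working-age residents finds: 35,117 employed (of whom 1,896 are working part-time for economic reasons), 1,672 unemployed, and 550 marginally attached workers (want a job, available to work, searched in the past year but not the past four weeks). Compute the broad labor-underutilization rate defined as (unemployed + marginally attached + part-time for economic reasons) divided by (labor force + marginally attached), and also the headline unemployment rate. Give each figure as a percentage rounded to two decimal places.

Labor force = 35,117 + 1,672 = 36,789.
Numerator = 1,672 + 550 + 1,896 = 4,118.
Denominator = 36,789 + 550 = 37,339.
Broad rate = 4,118 / 37,339 = 11.03%.
Headline unemployment rate = 1,672 / 36,789 = 4.54%.

Broad underutilization rate ≈ 11.03%; headline unemployment rate ≈ 4.54%.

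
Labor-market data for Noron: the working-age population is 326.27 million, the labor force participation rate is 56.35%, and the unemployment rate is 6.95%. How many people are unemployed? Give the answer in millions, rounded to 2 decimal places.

Labor force = 0.5635 × 326.27 = 183.85 million.
Unemployed = 0.0695 × 183.85 ≈ 12.78 million.

About 12.78 million are unemployed.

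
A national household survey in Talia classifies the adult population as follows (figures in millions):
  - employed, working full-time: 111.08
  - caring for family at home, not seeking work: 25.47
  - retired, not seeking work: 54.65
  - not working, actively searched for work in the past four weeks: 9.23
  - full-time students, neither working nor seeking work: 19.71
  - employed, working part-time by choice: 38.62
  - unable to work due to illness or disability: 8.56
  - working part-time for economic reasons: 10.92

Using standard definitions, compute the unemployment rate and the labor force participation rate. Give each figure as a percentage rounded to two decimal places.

Employed = 111.08 + 38.62 + 10.92 = 160.62 million (anyone who worked, including part-time for economic reasons, counts as employed).
Unemployed = 9.23 million.
Labor force = 160.62 + 9.23 = 169.85 million.
Not in labor force = 25.47 + 54.65 + 19.71 + 8.56 = 108.39 million (those not working and not actively searching are outside the labor force).
Civilian working-age population = 169.85 + 108.39 = 278.24 million.
Unemployment rate = 9.23 / 169.85 = 5.43%.
Labor force participation rate = 169.85 / 278.24 = 61.04%.

Unemployment rate ≈ 5.43%; labor force participation rate ≈ 61.04%.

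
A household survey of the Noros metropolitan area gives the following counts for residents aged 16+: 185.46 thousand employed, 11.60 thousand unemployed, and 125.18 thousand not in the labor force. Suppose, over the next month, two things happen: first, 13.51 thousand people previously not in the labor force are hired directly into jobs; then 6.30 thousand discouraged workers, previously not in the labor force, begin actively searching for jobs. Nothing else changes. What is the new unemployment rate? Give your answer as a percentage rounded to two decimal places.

New unemployment rate ≈ 8.25%.

Initially, labor force = 185.46 + 11.60 = 197.06 thousand, so u = 11.60/197.06 = 5.89%.
After the first change, employed and labor force both rise by 13.51; unemployed unchanged → E = 198.97, U = 11.60, labor force = 210.57 thousand.
After the second change, unemployed and labor force both rise by 6.30 → E = 198.97, U = 17.90, labor force = 216.87 thousand.
New unemployment rate = 17.90 / 216.87 = 8.25%.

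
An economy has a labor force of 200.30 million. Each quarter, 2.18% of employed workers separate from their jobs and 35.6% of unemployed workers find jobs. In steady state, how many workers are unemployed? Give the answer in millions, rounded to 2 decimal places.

About 11.56 million are unemployed in steady state.

Steady-state unemployment rate u* = s/(s+f) = 2.18/(2.18+35.6) = 0.057702.
Unemployed = u* × labor force = 0.057702 × 200.30 ≈ 11.56 million.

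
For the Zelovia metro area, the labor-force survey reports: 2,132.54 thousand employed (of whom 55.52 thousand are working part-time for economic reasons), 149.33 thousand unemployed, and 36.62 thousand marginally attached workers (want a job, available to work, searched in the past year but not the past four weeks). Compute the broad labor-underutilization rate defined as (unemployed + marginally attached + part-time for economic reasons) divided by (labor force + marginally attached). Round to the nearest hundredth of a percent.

Labor force = 2,132.54 + 149.33 = 2,281.87 thousand.
Numerator = 149.33 + 36.62 + 55.52 = 241.47 thousand.
Denominator = 2,281.87 + 36.62 = 2,318.49 thousand.
Broad rate = 241.47 / 2,318.49 = 10.41%.

Broad underutilization rate ≈ 10.41%.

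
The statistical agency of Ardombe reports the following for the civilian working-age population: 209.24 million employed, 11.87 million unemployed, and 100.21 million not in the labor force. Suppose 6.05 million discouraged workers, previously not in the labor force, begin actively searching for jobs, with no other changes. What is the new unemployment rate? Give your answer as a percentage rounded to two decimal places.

New unemployment rate ≈ 7.89%.

Initially, labor force = 209.24 + 11.87 = 221.11 million, so u = 11.87/221.11 = 5.37%.
After the change, unemployed and labor force both rise by 6.05 → E = 209.24, U = 17.92, labor force = 227.16 million.
New unemployment rate = 17.92 / 227.16 = 7.89%.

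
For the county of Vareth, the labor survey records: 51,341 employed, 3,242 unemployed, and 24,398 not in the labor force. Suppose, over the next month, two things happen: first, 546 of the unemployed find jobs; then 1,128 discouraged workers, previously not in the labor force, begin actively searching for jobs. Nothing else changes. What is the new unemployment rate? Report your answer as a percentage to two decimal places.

New unemployment rate ≈ 6.86%.

Initially, labor force = 51,341 + 3,242 = 54,583, so u = 3,242/54,583 = 5.94%.
After the first change, unemployed falls and employed rises by 546; labor force unchanged → E = 51,887, U = 2,696, labor force = 54,583.
After the second change, unemployed and labor force both rise by 1,128 → E = 51,887, U = 3,824, labor force = 55,711.
New unemployment rate = 3,824 / 55,711 = 6.86%.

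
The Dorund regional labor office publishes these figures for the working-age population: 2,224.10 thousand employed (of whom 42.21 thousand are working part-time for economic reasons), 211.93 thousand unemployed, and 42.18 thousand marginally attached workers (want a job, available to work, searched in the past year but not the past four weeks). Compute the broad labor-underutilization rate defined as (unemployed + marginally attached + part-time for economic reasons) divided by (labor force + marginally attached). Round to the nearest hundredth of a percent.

Broad underutilization rate ≈ 11.96%.

Labor force = 2,224.10 + 211.93 = 2,436.03 thousand.
Numerator = 211.93 + 42.18 + 42.21 = 296.32 thousand.
Denominator = 2,436.03 + 42.18 = 2,478.21 thousand.
Broad rate = 296.32 / 2,478.21 = 11.96%.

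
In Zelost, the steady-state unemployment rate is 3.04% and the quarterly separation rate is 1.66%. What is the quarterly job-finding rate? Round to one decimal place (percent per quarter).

Job-finding rate ≈ 52.9% per quarter.

From u* = s/(s+f): f = s·(1−u)/u.
f = 1.66 × (1 − 0.0304) / 0.0304 = 1.6095 / 0.0304 ≈ 52.9% per quarter.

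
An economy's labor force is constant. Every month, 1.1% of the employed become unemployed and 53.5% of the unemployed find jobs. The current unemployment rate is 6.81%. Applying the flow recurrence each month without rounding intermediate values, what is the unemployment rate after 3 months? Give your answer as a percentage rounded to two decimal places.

Unemployment rate after three months ≈ 2.46%.

With a fixed labor force, u_{t+1} = u_t + s·(1−u_t) − f·u_t = u_t·(1−s−f) + s.
Here 1−s−f = 0.454 and s = 0.011.
u_1 = 0.068100 × 0.454 + 0.011 = 0.041917.
u_2 = 0.041917 × 0.454 + 0.011 = 0.030030.
u_3 = 0.030030 × 0.454 + 0.011 = 0.024634.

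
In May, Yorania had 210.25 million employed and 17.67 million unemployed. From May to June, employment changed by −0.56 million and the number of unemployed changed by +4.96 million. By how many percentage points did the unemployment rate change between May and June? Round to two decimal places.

The unemployment rate changed by +1.99 percentage points.

May: labor force = 210.25 + 17.67 = 227.92; u = 17.67/227.92 = 7.75%.
June: labor force = 209.69 + 22.63 = 232.32; u = 22.63/232.32 = 9.74%.
Change = 9.74% − 7.75% = +1.99 pp.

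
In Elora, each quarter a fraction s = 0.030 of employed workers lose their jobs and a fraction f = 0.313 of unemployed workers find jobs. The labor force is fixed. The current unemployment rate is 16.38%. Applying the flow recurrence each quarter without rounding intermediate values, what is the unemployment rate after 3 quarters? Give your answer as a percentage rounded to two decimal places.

Unemployment rate after three quarters ≈ 10.91%.

With a fixed labor force, u_{t+1} = u_t + s·(1−u_t) − f·u_t = u_t·(1−s−f) + s.
Here 1−s−f = 0.657 and s = 0.030.
u_1 = 0.163800 × 0.657 + 0.030 = 0.137617.
u_2 = 0.137617 × 0.657 + 0.030 = 0.120414.
u_3 = 0.120414 × 0.657 + 0.030 = 0.109112.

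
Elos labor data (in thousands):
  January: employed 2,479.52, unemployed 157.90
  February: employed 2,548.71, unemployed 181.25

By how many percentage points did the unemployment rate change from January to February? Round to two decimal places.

January: labor force = 2,479.52 + 157.90 = 2,637.42; u = 157.90/2,637.42 = 5.99%.
February: labor force = 2,548.71 + 181.25 = 2,729.96; u = 181.25/2,729.96 = 6.64%.
Change = 6.64% − 5.99% = +0.65 pp.

The unemployment rate changed by +0.65 percentage points.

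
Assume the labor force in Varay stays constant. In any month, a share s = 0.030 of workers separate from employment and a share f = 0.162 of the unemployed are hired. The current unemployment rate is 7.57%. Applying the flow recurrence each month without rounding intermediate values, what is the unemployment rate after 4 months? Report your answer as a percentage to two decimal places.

Unemployment rate after four months ≈ 12.19%.

With a fixed labor force, u_{t+1} = u_t + s·(1−u_t) − f·u_t = u_t·(1−s−f) + s.
Here 1−s−f = 0.808 and s = 0.030.
u_1 = 0.075700 × 0.808 + 0.030 = 0.091166.
u_2 = 0.091166 × 0.808 + 0.030 = 0.103662.
u_3 = 0.103662 × 0.808 + 0.030 = 0.113759.
u_4 = 0.113759 × 0.808 + 0.030 = 0.121917.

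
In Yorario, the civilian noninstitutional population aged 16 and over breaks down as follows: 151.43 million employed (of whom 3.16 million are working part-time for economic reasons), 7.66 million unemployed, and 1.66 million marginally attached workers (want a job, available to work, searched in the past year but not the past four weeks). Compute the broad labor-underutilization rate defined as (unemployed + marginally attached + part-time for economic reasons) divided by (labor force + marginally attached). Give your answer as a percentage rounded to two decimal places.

Broad underutilization rate ≈ 7.76%.

Labor force = 151.43 + 7.66 = 159.09 million.
Numerator = 7.66 + 1.66 + 3.16 = 12.48 million.
Denominator = 159.09 + 1.66 = 160.75 million.
Broad rate = 12.48 / 160.75 = 7.76%.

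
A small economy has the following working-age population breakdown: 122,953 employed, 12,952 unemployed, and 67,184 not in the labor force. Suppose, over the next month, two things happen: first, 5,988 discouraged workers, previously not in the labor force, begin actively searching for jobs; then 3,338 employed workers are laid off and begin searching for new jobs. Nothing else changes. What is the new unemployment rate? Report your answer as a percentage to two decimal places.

New unemployment rate ≈ 15.70%.

Initially, labor force = 122,953 + 12,952 = 135,905, so u = 12,952/135,905 = 9.53%.
After the first change, unemployed and labor force both rise by 5,988 → E = 122,953, U = 18,940, labor force = 141,893.
After the second change, employed falls and unemployed rises by 3,338; labor force unchanged → E = 119,615, U = 22,278, labor force = 141,893.
New unemployment rate = 22,278 / 141,893 = 15.70%.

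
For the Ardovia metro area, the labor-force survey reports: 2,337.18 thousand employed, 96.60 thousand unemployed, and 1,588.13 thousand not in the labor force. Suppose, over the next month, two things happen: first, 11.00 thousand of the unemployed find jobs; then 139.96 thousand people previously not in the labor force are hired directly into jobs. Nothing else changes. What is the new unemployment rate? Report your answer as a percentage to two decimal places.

New unemployment rate ≈ 3.33%.

Initially, labor force = 2,337.18 + 96.60 = 2,433.78 thousand, so u = 96.60/2,433.78 = 3.97%.
After the first change, unemployed falls and employed rises by 11.00; labor force unchanged → E = 2,348.18, U = 85.60, labor force = 2,433.78 thousand.
After the second change, employed and labor force both rise by 139.96; unemployed unchanged → E = 2,488.14, U = 85.60, labor force = 2,573.74 thousand.
New unemployment rate = 85.60 / 2,573.74 = 3.33%.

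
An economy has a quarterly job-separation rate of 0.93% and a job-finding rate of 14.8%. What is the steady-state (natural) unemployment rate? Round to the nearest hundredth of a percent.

Steady-state unemployment rate ≈ 5.91%.

At steady state the flows balance: s·E = f·U, so U/(E+U) = s/(s+f).
u* = 0.93 / (0.93 + 14.8) = 0.93 / 15.73 = 5.91%.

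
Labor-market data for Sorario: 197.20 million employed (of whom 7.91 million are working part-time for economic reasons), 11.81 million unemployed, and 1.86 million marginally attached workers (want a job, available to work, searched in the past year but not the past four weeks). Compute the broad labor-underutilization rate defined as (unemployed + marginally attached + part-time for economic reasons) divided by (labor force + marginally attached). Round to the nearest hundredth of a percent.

Labor force = 197.20 + 11.81 = 209.01 million.
Numerator = 11.81 + 1.86 + 7.91 = 21.58 million.
Denominator = 209.01 + 1.86 = 210.87 million.
Broad rate = 21.58 / 210.87 = 10.23%.

Broad underutilization rate ≈ 10.23%.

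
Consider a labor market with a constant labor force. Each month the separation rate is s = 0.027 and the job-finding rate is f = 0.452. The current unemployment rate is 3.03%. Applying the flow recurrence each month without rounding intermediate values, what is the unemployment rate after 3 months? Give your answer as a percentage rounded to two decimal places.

With a fixed labor force, u_{t+1} = u_t + s·(1−u_t) − f·u_t = u_t·(1−s−f) + s.
Here 1−s−f = 0.521 and s = 0.027.
u_1 = 0.030300 × 0.521 + 0.027 = 0.042786.
u_2 = 0.042786 × 0.521 + 0.027 = 0.049292.
u_3 = 0.049292 × 0.521 + 0.027 = 0.052681.

Unemployment rate after three months ≈ 5.27%.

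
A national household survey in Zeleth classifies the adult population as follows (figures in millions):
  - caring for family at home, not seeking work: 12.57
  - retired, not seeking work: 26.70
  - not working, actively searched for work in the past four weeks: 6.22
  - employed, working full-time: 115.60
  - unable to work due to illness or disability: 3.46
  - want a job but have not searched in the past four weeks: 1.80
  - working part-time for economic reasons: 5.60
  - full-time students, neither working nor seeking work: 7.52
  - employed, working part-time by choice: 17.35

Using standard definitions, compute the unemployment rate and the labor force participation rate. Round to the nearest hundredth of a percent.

Unemployment rate ≈ 4.30%; labor force participation rate ≈ 73.55%.

Employed = 115.60 + 5.60 + 17.35 = 138.55 million (anyone who worked, including part-time for economic reasons, counts as employed).
Unemployed = 6.22 million.
Labor force = 138.55 + 6.22 = 144.77 million.
Not in labor force = 12.57 + 26.70 + 3.46 + 1.80 + 7.52 = 52.05 million (those not working and not actively searching are outside the labor force — including those who want a job but have given up searching).
Civilian working-age population = 144.77 + 52.05 = 196.82 million.
Unemployment rate = 6.22 / 144.77 = 4.30%.
Labor force participation rate = 144.77 / 196.82 = 73.55%.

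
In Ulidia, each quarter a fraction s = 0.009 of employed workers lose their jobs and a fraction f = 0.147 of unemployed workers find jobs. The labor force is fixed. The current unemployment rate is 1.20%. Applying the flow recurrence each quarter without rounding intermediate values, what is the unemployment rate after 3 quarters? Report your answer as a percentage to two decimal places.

With a fixed labor force, u_{t+1} = u_t + s·(1−u_t) − f·u_t = u_t·(1−s−f) + s.
Here 1−s−f = 0.844 and s = 0.009.
u_1 = 0.012000 × 0.844 + 0.009 = 0.019128.
u_2 = 0.019128 × 0.844 + 0.009 = 0.025144.
u_3 = 0.025144 × 0.844 + 0.009 = 0.030222.

Unemployment rate after three quarters ≈ 3.02%.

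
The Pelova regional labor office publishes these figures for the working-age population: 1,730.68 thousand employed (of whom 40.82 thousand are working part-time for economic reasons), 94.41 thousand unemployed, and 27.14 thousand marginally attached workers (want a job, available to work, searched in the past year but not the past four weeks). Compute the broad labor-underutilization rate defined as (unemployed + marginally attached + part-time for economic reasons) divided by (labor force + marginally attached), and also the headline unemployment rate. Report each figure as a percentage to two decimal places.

Labor force = 1,730.68 + 94.41 = 1,825.09 thousand.
Numerator = 94.41 + 27.14 + 40.82 = 162.37 thousand.
Denominator = 1,825.09 + 27.14 = 1,852.23 thousand.
Broad rate = 162.37 / 1,852.23 = 8.77%.
Headline unemployment rate = 94.41 / 1,825.09 = 5.17%.

Broad underutilization rate ≈ 8.77%; headline unemployment rate ≈ 5.17%.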